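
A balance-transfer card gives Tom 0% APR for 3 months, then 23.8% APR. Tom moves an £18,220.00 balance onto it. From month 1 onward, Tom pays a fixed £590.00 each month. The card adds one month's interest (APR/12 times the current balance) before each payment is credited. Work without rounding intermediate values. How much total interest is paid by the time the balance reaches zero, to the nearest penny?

Promo months 1–3 at r₀ = 0%/12 = 0; months 4+ at r₁ = 23.8%/12 = 0.0198333.
After month 3 (no interest yet): B = £18,220.00 − 3·£590.00 = £16,450.00.
Then at r₁ with £590.00/mo: n₂ = −ln(1 − r₁·B/P)/ln(1+r₁) ≈ 41.00 → 41 more payments.
Total paid = 43·£590.00 + £588.35 = £25,958.35; interest = £25,958.35 − £18,220.00 = £7,738.35.

£7,738.35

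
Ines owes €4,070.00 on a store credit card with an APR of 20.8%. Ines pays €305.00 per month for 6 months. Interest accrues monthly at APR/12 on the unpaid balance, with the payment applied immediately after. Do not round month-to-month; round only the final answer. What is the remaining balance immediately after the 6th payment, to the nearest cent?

€2,600.89

Monthly rate r = 20.8%/12 = 1.73333% = 0.0173333.
Each month: B ← B·(1+r) − €305.00.
Month 1: interest €70.55; balance after payment €3,835.55.
Month 2: interest €66.48; balance after payment €3,597.03.
Month 3: interest €62.35; balance after payment €3,354.38.
Month 4: interest €58.14; balance after payment €3,107.52.
Month 5: interest €53.86; balance after payment €2,856.38.
Month 6: interest €49.51; balance after payment €2,600.89.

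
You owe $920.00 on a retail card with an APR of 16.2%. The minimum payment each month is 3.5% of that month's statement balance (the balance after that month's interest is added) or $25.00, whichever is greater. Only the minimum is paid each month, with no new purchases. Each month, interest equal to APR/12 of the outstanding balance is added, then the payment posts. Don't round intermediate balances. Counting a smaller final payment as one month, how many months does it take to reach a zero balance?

Monthly rate r = 16.2%/12 = 1.35% = 0.0135.
While 3.5% of the post-interest balance exceeds $25.00, each month B ← (B·(1+r))·(1 − 0.035), i.e. B shrinks by the factor (1+r)·0.965 = 0.97803.
This holds for months 1–12. Entering month 13 the balance is $704.69; 3.5% of the post-interest balance is now below $25.00, so the flat $25.00 minimum applies from here.
From month 13 a fixed $25.00 at rate r clears $704.69 in 36 more payments. Total: 12 + 36 = 48 months.

48 months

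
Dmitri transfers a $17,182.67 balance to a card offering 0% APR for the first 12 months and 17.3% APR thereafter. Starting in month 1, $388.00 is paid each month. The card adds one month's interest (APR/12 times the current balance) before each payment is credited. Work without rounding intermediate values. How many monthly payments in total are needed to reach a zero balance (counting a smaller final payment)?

Promo months 1–12 at r₀ = 0%/12 = 0; months 13+ at r₁ = 17.3%/12 = 0.0144167.
After month 12 (no interest yet): B = $17,182.67 − 12·$388.00 = $12,526.67.
Then at r₁ with $388.00/mo: n₂ = −ln(1 − r₁·B/P)/ln(1+r₁) ≈ 43.76 → 44 more payments.

56 payments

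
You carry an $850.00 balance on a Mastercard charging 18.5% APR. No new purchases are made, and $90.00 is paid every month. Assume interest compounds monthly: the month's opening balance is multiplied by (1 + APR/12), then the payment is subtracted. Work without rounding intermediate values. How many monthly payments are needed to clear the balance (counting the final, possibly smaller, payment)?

11 months

Monthly rate r = 18.5%/12 = 1.54167% = 0.0154167.
Recurrence: B ← B·(1+r) − $90.00.
Month 1: interest $13.10; balance after payment $773.10.
Month 2: interest $11.92; balance after payment $695.02.
Closed form: n = −ln(1 − rB₀/P)/ln(1+r) = −ln(0.8544)/ln(1.01542) ≈ 10.285, so the balance reaches zero during payment 11.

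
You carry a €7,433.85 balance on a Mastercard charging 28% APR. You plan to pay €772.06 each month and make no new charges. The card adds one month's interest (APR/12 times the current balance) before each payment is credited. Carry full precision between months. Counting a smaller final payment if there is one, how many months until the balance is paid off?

12 payments

Monthly rate r = 28%/12 = 2.33333% = 0.0233333.
Recurrence: B ← B·(1+r) − €772.06.
Month 1: interest €173.46; balance after payment €6,835.25.
Month 2: interest €159.49; balance after payment €6,222.68.
Closed form: n = −ln(1 − rB₀/P)/ln(1+r) = −ln(0.77533)/ln(1.02333) ≈ 11.032, so the balance reaches zero during payment 12.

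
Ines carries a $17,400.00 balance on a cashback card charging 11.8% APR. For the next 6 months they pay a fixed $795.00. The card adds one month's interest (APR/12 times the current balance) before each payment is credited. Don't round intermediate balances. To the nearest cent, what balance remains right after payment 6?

$13,563.36

Monthly rate r = 11.8%/12 = 0.983333% = 0.00983333.
Each month: B ← B·(1+r) − $795.00.
Month 1: interest $171.10; balance after payment $16,776.10.
Month 2: interest $164.96; balance after payment $16,146.06.
Month 3: interest $158.77; balance after payment $15,509.83.
Month 4: interest $152.51; balance after payment $14,867.35.
Month 5: interest $146.20; balance after payment $14,218.54.
Month 6: interest $139.82; balance after payment $13,563.36.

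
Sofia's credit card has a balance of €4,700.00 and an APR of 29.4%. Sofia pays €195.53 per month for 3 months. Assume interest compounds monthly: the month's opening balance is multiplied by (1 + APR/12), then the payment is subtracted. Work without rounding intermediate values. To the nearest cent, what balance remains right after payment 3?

€4,452.90

Monthly rate r = 29.4%/12 = 2.45% = 0.0245.
Each month: B ← B·(1+r) − €195.53.
Month 1: interest €115.15; balance after payment €4,619.62.
Month 2: interest €113.18; balance after payment €4,537.27.
Month 3: interest €111.16; balance after payment €4,452.90.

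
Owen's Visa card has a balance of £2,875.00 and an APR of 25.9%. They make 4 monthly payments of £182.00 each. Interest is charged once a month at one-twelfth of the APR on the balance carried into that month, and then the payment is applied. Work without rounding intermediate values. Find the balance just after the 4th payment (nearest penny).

Monthly rate r = 25.9%/12 = 2.15833% = 0.0215833.
Each month: B ← B·(1+r) − £182.00.
Month 1: interest £62.05; balance after payment £2,755.05.
Month 2: interest £59.46; balance after payment £2,632.52.
Month 3: interest £56.82; balance after payment £2,507.33.
Month 4: interest £54.12; balance after payment £2,379.45.

£2,379.45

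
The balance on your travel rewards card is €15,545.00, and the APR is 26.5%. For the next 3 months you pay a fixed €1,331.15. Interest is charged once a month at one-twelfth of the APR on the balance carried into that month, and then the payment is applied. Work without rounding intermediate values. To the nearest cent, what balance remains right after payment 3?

€12,515.48

Monthly rate r = 26.5%/12 = 2.20833% = 0.0220833.
Each month: B ← B·(1+r) − €1,331.15.
Month 1: interest €343.29; balance after payment €14,557.14.
Month 2: interest €321.47; balance after payment €13,547.46.
Month 3: interest €299.17; balance after payment €12,515.48.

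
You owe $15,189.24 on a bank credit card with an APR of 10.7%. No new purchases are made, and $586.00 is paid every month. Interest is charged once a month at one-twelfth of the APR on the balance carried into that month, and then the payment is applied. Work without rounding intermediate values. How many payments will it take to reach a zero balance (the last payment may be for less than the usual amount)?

30 months

Monthly rate r = 10.7%/12 = 0.891667% = 0.00891667.
Recurrence: B ← B·(1+r) − $586.00.
Month 1: interest $135.44; balance after payment $14,738.68.
Month 2: interest $131.42; balance after payment $14,284.10.
Closed form: n = −ln(1 − rB₀/P)/ln(1+r) = −ln(0.76888)/ln(1.00892) ≈ 29.607, so the balance reaches zero during payment 30.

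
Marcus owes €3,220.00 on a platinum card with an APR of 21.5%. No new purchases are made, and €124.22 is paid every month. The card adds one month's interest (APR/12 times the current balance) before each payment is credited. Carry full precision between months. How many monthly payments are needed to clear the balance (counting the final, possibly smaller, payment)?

36 payments

Monthly rate r = 21.5%/12 = 1.79167% = 0.0179167.
Recurrence: B ← B·(1+r) − €124.22.
Month 1: interest €57.69; balance after payment €3,153.47.
Month 2: interest €56.50; balance after payment €3,085.75.
Closed form: n = −ln(1 − rB₀/P)/ln(1+r) = −ln(0.53557)/ln(1.01792) ≈ 35.163, so the balance reaches zero during payment 36.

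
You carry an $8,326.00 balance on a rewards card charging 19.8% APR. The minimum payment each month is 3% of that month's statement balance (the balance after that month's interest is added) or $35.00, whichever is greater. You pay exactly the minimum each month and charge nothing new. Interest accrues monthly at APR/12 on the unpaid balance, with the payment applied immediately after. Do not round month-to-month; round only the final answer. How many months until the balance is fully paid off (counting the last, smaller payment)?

Monthly rate r = 19.8%/12 = 1.65% = 0.0165.
While 3% of the post-interest balance exceeds $35.00, each month B ← (B·(1+r))·(1 − 0.03), i.e. B shrinks by the factor (1+r)·0.97 = 0.986.
This holds for months 1–141. Entering month 142 the balance is $1,141.28; 3% of the post-interest balance is now below $35.00, so the flat $35.00 minimum applies from here.
From month 142 a fixed $35.00 at rate r clears $1,141.28 in 48 more payments. Total: 141 + 48 = 189 months.

189 months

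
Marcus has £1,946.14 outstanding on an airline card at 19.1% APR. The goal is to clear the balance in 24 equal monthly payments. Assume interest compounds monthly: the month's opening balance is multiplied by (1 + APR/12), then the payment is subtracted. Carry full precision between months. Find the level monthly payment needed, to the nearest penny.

Monthly rate r = 19.1%/12 = 1.59167% = 0.0159167.
Level-payment amortization: P = B₀·r / (1 − (1+r)^(−n)) = 1946.14·0.0159167 / (1 − 1.01592^(−24)).
Denominator 1 − (1+r)^(−24) = 0.315448771.
P = 30.9761 / 0.315448771 ≈ 98.20.

£98.20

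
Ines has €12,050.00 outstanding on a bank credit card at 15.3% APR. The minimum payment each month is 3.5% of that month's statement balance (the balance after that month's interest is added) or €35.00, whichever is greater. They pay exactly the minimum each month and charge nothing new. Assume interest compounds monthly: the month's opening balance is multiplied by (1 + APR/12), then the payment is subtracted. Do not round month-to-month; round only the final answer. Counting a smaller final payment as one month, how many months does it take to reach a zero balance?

Monthly rate r = 15.3%/12 = 1.275% = 0.01275.
While 3.5% of the post-interest balance exceeds €35.00, each month B ← (B·(1+r))·(1 − 0.035), i.e. B shrinks by the factor (1+r)·0.965 = 0.9773.
This holds for months 1–109. Entering month 110 the balance is €986.76; 3.5% of the post-interest balance is now below €35.00, so the flat €35.00 minimum applies from here.
From month 110 a fixed €35.00 at rate r clears €986.76 in 36 more payments. Total: 109 + 36 = 145 months.

145 months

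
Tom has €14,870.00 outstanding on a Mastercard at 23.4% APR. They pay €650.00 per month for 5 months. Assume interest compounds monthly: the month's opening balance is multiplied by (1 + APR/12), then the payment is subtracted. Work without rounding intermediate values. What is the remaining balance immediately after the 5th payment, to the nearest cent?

€12,998.24

Monthly rate r = 23.4%/12 = 1.95% = 0.0195.
Each month: B ← B·(1+r) − €650.00.
Month 1: interest €289.96; balance after payment €14,509.97.
Month 2: interest €282.94; balance after payment €14,142.91.
Month 3: interest €275.79; balance after payment €13,768.70.
Month 4: interest €268.49; balance after payment €13,387.19.
Month 5: interest €261.05; balance after payment €12,998.24.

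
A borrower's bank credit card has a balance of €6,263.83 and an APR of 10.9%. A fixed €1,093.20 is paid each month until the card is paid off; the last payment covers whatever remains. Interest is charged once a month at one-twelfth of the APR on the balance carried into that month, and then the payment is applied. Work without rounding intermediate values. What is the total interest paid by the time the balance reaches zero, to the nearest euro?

Monthly rate r = 10.9%/12 = 0.908333% = 0.00908333.
Payoff takes n = ⌈−ln(1 − rB₀/P)/ln(1+r)⌉ = ⌈5.911⌉ = 6 payments; the last is €996.29.
Total paid = 5·€1,093.20 + €996.29 = €6,462.29.
Total interest = total paid − principal = €6,462.29 − €6,263.83 = €198.46.

€198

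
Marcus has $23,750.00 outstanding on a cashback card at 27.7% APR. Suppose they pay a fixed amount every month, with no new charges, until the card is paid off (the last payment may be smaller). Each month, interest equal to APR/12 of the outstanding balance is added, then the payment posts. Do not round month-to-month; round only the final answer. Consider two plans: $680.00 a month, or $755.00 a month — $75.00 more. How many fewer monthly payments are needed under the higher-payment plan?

15 fewer payments

Monthly rate r = 27.7%/12 = 2.30833% = 0.0230833.
At $680.00/mo: n = ⌈−ln(1 − rB₀/P)/ln(1+r)⌉ = 72 payments (last $618.68); total interest = total paid − $23,750.00 = $25,148.68.
At $755.00/mo: 57 payments (last $568.46); total interest $19,098.46.
Payments saved = 72 − 57 = 15.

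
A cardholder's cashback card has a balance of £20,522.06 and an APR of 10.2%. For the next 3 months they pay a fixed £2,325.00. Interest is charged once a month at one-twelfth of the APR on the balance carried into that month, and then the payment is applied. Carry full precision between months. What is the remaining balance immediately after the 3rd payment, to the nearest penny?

Monthly rate r = 10.2%/12 = 0.85% = 0.0085.
Each month: B ← B·(1+r) − £2,325.00.
Month 1: interest £174.44; balance after payment £18,371.50.
Month 2: interest £156.16; balance after payment £16,202.66.
Month 3: interest £137.72; balance after payment £14,015.38.

£14,015.38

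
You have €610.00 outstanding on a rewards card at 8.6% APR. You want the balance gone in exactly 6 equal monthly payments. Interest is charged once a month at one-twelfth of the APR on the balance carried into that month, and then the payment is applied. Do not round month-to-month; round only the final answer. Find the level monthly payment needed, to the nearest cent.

€104.23

Monthly rate r = 8.6%/12 = 0.716667% = 0.00716667.
Level-payment amortization: P = B₀·r / (1 − (1+r)^(−n)) = 610.00·0.00716667 / (1 − 1.00717^(−6)).
Denominator 1 − (1+r)^(−6) = 0.0419417019.
P = 4.37167 / 0.0419417019 ≈ 104.23.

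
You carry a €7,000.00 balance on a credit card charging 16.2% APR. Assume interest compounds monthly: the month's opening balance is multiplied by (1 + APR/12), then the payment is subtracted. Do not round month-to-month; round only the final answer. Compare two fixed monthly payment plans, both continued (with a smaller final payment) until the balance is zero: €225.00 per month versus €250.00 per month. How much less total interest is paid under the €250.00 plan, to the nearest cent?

€287.79

Monthly rate r = 16.2%/12 = 1.35% = 0.0135.
At €225.00/mo: n = ⌈−ln(1 − rB₀/P)/ln(1+r)⌉ = 41 payments (last €140.29); total interest = total paid − €7,000.00 = €2,140.29.
At €250.00/mo: 36 payments (last €102.50); total interest €1,852.50.
Interest saved = €2,140.29 − €1,852.50 = €287.79.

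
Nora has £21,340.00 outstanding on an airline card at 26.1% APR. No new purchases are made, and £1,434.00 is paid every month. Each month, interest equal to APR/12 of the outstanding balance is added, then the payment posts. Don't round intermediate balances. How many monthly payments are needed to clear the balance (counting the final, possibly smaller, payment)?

19 months

Monthly rate r = 26.1%/12 = 2.175% = 0.02175.
Recurrence: B ← B·(1+r) − £1,434.00.
Month 1: interest £464.15; balance after payment £20,370.15.
Month 2: interest £443.05; balance after payment £19,379.20.
Closed form: n = −ln(1 − rB₀/P)/ln(1+r) = −ln(0.67633)/ln(1.02175) ≈ 18.175, so the balance reaches zero during payment 19.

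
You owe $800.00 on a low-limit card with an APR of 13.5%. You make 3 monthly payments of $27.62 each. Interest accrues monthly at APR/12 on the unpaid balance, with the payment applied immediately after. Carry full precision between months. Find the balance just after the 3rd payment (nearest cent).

$743.51

Monthly rate r = 13.5%/12 = 1.125% = 0.01125.
Each month: B ← B·(1+r) − $27.62.
Month 1: interest $9.00; balance after payment $781.38.
Month 2: interest $8.79; balance after payment $762.55.
Month 3: interest $8.58; balance after payment $743.51.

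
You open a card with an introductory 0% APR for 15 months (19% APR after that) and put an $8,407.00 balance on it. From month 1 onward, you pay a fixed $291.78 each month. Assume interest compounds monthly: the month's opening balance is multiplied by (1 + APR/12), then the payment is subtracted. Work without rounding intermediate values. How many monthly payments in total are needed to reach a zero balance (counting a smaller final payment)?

Promo months 1–15 at r₀ = 0%/12 = 0; months 16+ at r₁ = 19%/12 = 0.0158333.
After month 15 (no interest yet): B = $8,407.00 − 15·$291.78 = $4,030.30.
Then at r₁ with $291.78/mo: n₂ = −ln(1 − r₁·B/P)/ln(1+r₁) ≈ 15.71 → 16 more payments.

31 payments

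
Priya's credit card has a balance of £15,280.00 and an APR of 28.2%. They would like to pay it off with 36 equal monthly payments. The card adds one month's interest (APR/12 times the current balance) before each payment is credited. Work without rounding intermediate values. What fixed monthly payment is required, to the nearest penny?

Monthly rate r = 28.2%/12 = 2.35% = 0.0235.
Level-payment amortization: P = B₀·r / (1 − (1+r)^(−n)) = 15280.00·0.0235 / (1 − 1.0235^(−36)).
Denominator 1 − (1+r)^(−36) = 0.56665129.
P = 359.08 / 0.56665129 ≈ 633.69.

£633.69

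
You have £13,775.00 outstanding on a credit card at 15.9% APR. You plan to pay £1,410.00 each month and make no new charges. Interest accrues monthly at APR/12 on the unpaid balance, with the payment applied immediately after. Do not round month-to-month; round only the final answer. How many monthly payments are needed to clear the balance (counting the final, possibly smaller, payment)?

11 payments

Monthly rate r = 15.9%/12 = 1.325% = 0.01325.
Recurrence: B ← B·(1+r) − £1,410.00.
Month 1: interest £182.52; balance after payment £12,547.52.
Month 2: interest £166.25; balance after payment £11,303.77.
Closed form: n = −ln(1 − rB₀/P)/ln(1+r) = −ln(0.87055)/ln(1.01325) ≈ 10.531, so the balance reaches zero during payment 11.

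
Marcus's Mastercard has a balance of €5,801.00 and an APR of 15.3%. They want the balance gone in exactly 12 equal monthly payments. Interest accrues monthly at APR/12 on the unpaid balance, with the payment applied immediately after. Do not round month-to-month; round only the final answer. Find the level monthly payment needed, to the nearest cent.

€524.41

Monthly rate r = 15.3%/12 = 1.275% = 0.01275.
Level-payment amortization: P = B₀·r / (1 − (1+r)^(−n)) = 5801.00·0.01275 / (1 − 1.01275^(−12)).
Denominator 1 − (1+r)^(−12) = 0.141039926.
P = 73.9627 / 0.141039926 ≈ 524.41.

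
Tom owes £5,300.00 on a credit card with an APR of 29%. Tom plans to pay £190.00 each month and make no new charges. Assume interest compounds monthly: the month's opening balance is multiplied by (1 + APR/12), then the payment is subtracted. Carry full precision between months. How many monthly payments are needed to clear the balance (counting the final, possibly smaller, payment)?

Monthly rate r = 29%/12 = 2.41667% = 0.0241667.
Recurrence: B ← B·(1+r) − £190.00.
Month 1: interest £128.08; balance after payment £5,238.08.
Month 2: interest £126.59; balance after payment £5,174.67.
Closed form: n = −ln(1 − rB₀/P)/ln(1+r) = −ln(0.32588)/ln(1.02417) ≈ 46.954, so the balance reaches zero during payment 47.

47 payments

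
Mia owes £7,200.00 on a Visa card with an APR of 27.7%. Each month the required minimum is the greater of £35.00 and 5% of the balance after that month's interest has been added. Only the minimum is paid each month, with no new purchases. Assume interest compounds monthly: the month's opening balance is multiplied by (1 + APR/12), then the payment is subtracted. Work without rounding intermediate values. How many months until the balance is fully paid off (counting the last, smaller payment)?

109 months

Monthly rate r = 27.7%/12 = 2.30833% = 0.0230833.
While 5% of the post-interest balance exceeds £35.00, each month B ← (B·(1+r))·(1 − 0.05), i.e. B shrinks by the factor (1+r)·0.95 = 0.97193.
This holds for months 1–83. Entering month 84 the balance is £677.65; 5% of the post-interest balance is now below £35.00, so the flat £35.00 minimum applies from here.
From month 84 a fixed £35.00 at rate r clears £677.65 in 26 more payments. Total: 83 + 26 = 109 months.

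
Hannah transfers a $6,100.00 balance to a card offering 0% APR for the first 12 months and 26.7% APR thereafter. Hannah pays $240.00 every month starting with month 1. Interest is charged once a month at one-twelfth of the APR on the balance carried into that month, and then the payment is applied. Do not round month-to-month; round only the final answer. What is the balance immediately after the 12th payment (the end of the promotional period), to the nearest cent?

$3,220.00

Promo months 1–12 at r₀ = 0%/12 = 0; months 13+ at r₁ = 26.7%/12 = 0.02225.
After month 12 (no interest yet): B = $6,100.00 − 12·$240.00 = $3,220.00.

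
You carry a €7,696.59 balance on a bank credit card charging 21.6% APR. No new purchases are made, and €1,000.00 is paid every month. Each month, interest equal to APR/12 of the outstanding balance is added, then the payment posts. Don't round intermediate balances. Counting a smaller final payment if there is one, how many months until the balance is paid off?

Monthly rate r = 21.6%/12 = 1.8% = 0.018.
Recurrence: B ← B·(1+r) − €1,000.00.
Month 1: interest €138.54; balance after payment €6,835.13.
Month 2: interest €123.03; balance after payment €5,958.16.
Closed form: n = −ln(1 − rB₀/P)/ln(1+r) = −ln(0.86146)/ln(1.018) ≈ 8.359, so the balance reaches zero during payment 9.

9 months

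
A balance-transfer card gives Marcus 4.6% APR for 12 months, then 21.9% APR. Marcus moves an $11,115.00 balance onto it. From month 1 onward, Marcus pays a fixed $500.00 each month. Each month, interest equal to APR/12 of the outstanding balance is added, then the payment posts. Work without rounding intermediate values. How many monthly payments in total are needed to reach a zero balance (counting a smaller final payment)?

Promo months 1–12 at r₀ = 4.6%/12 = 0.00383333; months 13+ at r₁ = 21.9%/12 = 0.01825.
After month 12: iterate B ← B·(1+r₀) − $500.00 for 12 months → $5,509.08.
Then at r₁ with $500.00/mo: n₂ = −ln(1 − r₁·B/P)/ln(1+r₁) ≈ 12.41 → 13 more payments.

25 months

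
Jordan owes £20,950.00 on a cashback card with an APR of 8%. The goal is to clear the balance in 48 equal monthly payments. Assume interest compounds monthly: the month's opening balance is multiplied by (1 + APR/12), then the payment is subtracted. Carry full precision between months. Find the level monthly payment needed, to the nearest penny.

Monthly rate r = 8%/12 = 0.666667% = 0.00666667.
Level-payment amortization: P = B₀·r / (1 − (1+r)^(−n)) = 20950.00·0.00666667 / (1 − 1.00667^(−48)).
Denominator 1 − (1+r)^(−48) = 0.27307942.
P = 139.667 / 0.27307942 ≈ 511.45.

£511.45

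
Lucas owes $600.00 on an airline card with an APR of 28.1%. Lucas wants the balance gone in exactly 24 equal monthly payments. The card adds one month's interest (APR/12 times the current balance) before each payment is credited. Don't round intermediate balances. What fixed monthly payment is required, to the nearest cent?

$32.96

Monthly rate r = 28.1%/12 = 2.34167% = 0.0234167.
Level-payment amortization: P = B₀·r / (1 − (1+r)^(−n)) = 600.00·0.0234167 / (1 − 1.02342^(−24)).
Denominator 1 − (1+r)^(−24) = 0.426226677.
P = 14.05 / 0.426226677 ≈ 32.96.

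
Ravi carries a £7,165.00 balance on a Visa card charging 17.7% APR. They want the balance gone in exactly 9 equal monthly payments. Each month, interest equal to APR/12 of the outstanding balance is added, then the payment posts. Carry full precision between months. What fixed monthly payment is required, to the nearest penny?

Monthly rate r = 17.7%/12 = 1.475% = 0.01475.
Level-payment amortization: P = B₀·r / (1 − (1+r)^(−n)) = 7165.00·0.01475 / (1 − 1.01475^(−9)).
Denominator 1 − (1+r)^(−9) = 0.123466619.
P = 105.684 / 0.123466619 ≈ 855.97.

£855.97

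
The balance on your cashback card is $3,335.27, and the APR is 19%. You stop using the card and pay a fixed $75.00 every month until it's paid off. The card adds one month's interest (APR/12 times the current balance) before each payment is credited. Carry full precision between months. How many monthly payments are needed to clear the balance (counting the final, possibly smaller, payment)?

78 months

Monthly rate r = 19%/12 = 1.58333% = 0.0158333.
Recurrence: B ← B·(1+r) − $75.00.
Month 1: interest $52.81; balance after payment $3,313.08.
Month 2: interest $52.46; balance after payment $3,290.54.
Closed form: n = −ln(1 − rB₀/P)/ln(1+r) = −ln(0.29589)/ln(1.01583) ≈ 77.519, so the balance reaches zero during payment 78.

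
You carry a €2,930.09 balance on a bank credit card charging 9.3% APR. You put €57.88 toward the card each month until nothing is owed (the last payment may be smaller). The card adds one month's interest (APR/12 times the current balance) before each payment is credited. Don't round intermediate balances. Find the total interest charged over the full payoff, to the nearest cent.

€804.57

Monthly rate r = 9.3%/12 = 0.775% = 0.00775.
Payoff takes n = ⌈−ln(1 − rB₀/P)/ln(1+r)⌉ = ⌈64.523⌉ = 65 payments; the last is €30.34.
Total paid = 64·€57.88 + €30.34 = €3,734.66.
Total interest = total paid − principal = €3,734.66 − €2,930.09 = €804.57.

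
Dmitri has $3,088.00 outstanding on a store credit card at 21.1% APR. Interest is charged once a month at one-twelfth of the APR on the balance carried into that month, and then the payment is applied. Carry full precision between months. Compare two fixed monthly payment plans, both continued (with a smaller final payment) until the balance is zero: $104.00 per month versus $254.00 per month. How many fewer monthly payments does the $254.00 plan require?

Monthly rate r = 21.1%/12 = 1.75833% = 0.0175833.
At $104.00/mo: n = ⌈−ln(1 − rB₀/P)/ln(1+r)⌉ = 43 payments (last $37.50); total interest = total paid − $3,088.00 = $1,317.50.
At $254.00/mo: 14 payments (last $203.02); total interest $417.02.
Payments saved = 43 − 14 = 29.

29 fewer payments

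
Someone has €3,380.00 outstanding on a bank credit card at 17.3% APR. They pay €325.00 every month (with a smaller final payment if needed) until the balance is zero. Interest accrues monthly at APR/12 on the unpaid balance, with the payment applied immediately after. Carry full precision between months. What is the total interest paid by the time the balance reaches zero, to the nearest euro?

Monthly rate r = 17.3%/12 = 1.44167% = 0.0144167.
Payoff takes n = ⌈−ln(1 − rB₀/P)/ln(1+r)⌉ = ⌈11.349⌉ = 12 payments; the last is €113.82.
Total paid = 11·€325.00 + €113.82 = €3,688.82.
Total interest = total paid − principal = €3,688.82 − €3,380.00 = €308.82.

€309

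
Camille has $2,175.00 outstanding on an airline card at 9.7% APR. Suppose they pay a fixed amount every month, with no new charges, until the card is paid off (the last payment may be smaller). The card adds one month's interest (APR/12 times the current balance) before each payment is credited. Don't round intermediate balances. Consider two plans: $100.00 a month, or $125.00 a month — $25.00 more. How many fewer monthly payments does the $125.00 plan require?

6 fewer payments

Monthly rate r = 9.7%/12 = 0.808333% = 0.00808333.
At $100.00/mo: n = ⌈−ln(1 − rB₀/P)/ln(1+r)⌉ = 25 payments (last $1.71); total interest = total paid − $2,175.00 = $226.71.
At $125.00/mo: 19 payments (last $103.54); total interest $178.54.
Payments saved = 25 − 19 = 6.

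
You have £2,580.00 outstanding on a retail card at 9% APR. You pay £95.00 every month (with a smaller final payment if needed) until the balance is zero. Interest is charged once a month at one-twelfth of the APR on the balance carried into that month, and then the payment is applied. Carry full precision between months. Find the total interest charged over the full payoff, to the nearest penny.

£315.85

Monthly rate r = 9%/12 = 0.75% = 0.0075.
Payoff takes n = ⌈−ln(1 − rB₀/P)/ln(1+r)⌉ = ⌈30.482⌉ = 31 payments; the last is £45.85.
Total paid = 30·£95.00 + £45.85 = £2,895.85.
Total interest = total paid − principal = £2,895.85 − £2,580.00 = £315.85.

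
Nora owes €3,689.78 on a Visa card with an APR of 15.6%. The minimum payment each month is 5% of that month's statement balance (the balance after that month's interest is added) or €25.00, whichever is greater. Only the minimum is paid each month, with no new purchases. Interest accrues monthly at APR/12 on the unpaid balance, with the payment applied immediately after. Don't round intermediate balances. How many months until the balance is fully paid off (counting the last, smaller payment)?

76 months

Monthly rate r = 15.6%/12 = 1.3% = 0.013.
While 5% of the post-interest balance exceeds €25.00, each month B ← (B·(1+r))·(1 − 0.05), i.e. B shrinks by the factor (1+r)·0.95 = 0.96235.
This holds for months 1–53. Entering month 54 the balance is €482.67; 5% of the post-interest balance is now below €25.00, so the flat €25.00 minimum applies from here.
From month 54 a fixed €25.00 at rate r clears €482.67 in 23 more payments. Total: 53 + 23 = 76 months.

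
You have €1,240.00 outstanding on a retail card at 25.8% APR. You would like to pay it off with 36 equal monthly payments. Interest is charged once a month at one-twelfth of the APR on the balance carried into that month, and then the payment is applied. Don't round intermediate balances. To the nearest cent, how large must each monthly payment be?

€49.83

Monthly rate r = 25.8%/12 = 2.15% = 0.0215.
Level-payment amortization: P = B₀·r / (1 − (1+r)^(−n)) = 1240.00·0.0215 / (1 − 1.0215^(−36)).
Denominator 1 − (1+r)^(−36) = 0.535036732.
P = 26.66 / 0.535036732 ≈ 49.83.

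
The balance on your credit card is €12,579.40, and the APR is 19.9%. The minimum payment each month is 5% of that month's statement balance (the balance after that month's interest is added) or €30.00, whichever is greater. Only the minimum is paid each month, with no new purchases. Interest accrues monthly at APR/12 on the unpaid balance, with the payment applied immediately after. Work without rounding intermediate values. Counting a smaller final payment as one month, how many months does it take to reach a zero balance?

Monthly rate r = 19.9%/12 = 1.65833% = 0.0165833.
While 5% of the post-interest balance exceeds €30.00, each month B ← (B·(1+r))·(1 − 0.05), i.e. B shrinks by the factor (1+r)·0.95 = 0.96575.
This holds for months 1–88. Entering month 89 the balance is €586.03; 5% of the post-interest balance is now below €30.00, so the flat €30.00 minimum applies from here.
From month 89 a fixed €30.00 at rate r clears €586.03 in 24 more payments. Total: 88 + 24 = 112 months.

112 months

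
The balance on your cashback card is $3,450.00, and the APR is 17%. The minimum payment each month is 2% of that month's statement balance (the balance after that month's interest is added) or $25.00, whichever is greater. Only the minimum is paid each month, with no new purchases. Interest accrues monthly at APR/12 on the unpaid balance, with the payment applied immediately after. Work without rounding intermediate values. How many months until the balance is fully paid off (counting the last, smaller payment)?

253 months

Monthly rate r = 17%/12 = 1.41667% = 0.0141667.
While 2% of the post-interest balance exceeds $25.00, each month B ← (B·(1+r))·(1 − 0.02), i.e. B shrinks by the factor (1+r)·0.98 = 0.99388.
This holds for months 1–168. Entering month 169 the balance is $1,230.74; 2% of the post-interest balance is now below $25.00, so the flat $25.00 minimum applies from here.
From month 169 a fixed $25.00 at rate r clears $1,230.74 in 85 more payments. Total: 168 + 85 = 253 months.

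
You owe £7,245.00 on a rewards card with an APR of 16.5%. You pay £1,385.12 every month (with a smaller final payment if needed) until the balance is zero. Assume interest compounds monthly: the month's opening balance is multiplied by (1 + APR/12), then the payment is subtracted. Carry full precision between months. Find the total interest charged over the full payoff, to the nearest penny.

Monthly rate r = 16.5%/12 = 1.375% = 0.01375.
Payoff takes n = ⌈−ln(1 − rB₀/P)/ln(1+r)⌉ = ⌈5.465⌉ = 6 payments; the last is £647.07.
Total paid = 5·£1,385.12 + £647.07 = £7,572.67.
Total interest = total paid − principal = £7,572.67 − £7,245.00 = £327.67.

£327.67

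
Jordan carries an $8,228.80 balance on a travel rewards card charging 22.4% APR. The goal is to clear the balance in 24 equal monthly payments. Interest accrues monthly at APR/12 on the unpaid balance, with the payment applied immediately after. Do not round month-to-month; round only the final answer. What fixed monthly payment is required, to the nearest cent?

$428.52

Monthly rate r = 22.4%/12 = 1.86667% = 0.0186667.
Level-payment amortization: P = B₀·r / (1 − (1+r)^(−n)) = 8228.80·0.0186667 / (1 − 1.01867^(−24)).
Denominator 1 − (1+r)^(−24) = 0.358451173.
P = 153.604 / 0.358451173 ≈ 428.52.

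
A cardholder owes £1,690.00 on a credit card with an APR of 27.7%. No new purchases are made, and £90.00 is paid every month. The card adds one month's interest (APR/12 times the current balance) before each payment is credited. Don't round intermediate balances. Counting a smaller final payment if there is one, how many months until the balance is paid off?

25 payments

Monthly rate r = 27.7%/12 = 2.30833% = 0.0230833.
Recurrence: B ← B·(1+r) − £90.00.
Month 1: interest £39.01; balance after payment £1,639.01.
Month 2: interest £37.83; balance after payment £1,586.84.
Closed form: n = −ln(1 − rB₀/P)/ln(1+r) = −ln(0.56655)/ln(1.02308) ≈ 24.898, so the balance reaches zero during payment 25.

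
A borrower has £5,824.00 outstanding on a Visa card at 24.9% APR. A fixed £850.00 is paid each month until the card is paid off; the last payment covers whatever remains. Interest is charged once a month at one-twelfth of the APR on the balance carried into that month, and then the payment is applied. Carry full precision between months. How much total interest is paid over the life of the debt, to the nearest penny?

Monthly rate r = 24.9%/12 = 2.075% = 0.02075.
Payoff takes n = ⌈−ln(1 − rB₀/P)/ln(1+r)⌉ = ⌈7.467⌉ = 8 payments; the last is £399.10.
Total paid = 7·£850.00 + £399.10 = £6,349.10.
Total interest = total paid − principal = £6,349.10 − £5,824.00 = £525.10.

£525.10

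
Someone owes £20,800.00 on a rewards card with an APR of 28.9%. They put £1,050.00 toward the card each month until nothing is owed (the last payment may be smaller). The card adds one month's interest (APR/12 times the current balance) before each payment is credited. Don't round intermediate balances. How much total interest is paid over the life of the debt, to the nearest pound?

£7,807

Monthly rate r = 28.9%/12 = 2.40833% = 0.0240833.
Payoff takes n = ⌈−ln(1 − rB₀/P)/ln(1+r)⌉ = ⌈27.243⌉ = 28 payments; the last is £257.42.
Total paid = 27·£1,050.00 + £257.42 = £28,607.42.
Total interest = total paid − principal = £28,607.42 − £20,800.00 = £7,807.42.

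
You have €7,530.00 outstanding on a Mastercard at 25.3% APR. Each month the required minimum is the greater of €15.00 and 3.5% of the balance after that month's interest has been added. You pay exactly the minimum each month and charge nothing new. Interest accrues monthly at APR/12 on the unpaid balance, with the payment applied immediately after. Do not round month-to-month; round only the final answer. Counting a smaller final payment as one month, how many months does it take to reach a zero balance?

239 months

Monthly rate r = 25.3%/12 = 2.10833% = 0.0210833.
While 3.5% of the post-interest balance exceeds €15.00, each month B ← (B·(1+r))·(1 − 0.035), i.e. B shrinks by the factor (1+r)·0.965 = 0.98535.
This holds for months 1–196. Entering month 197 the balance is €417.00; 3.5% of the post-interest balance is now below €15.00, so the flat €15.00 minimum applies from here.
From month 197 a fixed €15.00 at rate r clears €417.00 in 43 more payments. Total: 196 + 43 = 239 months.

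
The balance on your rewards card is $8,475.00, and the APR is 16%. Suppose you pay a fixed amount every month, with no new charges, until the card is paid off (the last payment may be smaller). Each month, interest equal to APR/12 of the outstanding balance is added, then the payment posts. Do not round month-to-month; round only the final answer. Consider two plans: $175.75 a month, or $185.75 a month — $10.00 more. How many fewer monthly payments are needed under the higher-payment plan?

7 fewer payments

Monthly rate r = 16%/12 = 1.33333% = 0.0133333.
At $175.75/mo: n = ⌈−ln(1 − rB₀/P)/ln(1+r)⌉ = 78 payments (last $133.19); total interest = total paid − $8,475.00 = $5,190.94.
At $185.75/mo: 71 payments (last $143.36); total interest $4,670.86.
Payments saved = 78 − 71 = 7.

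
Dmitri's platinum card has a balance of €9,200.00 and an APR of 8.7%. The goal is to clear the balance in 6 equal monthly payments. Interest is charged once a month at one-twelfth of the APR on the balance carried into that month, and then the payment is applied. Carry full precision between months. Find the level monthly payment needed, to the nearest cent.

Monthly rate r = 8.7%/12 = 0.725% = 0.00725.
Level-payment amortization: P = B₀·r / (1 − (1+r)^(−n)) = 9200.00·0.00725 / (1 − 1.00725^(−6)).
Denominator 1 − (1+r)^(−6) = 0.0424171847.
P = 66.7 / 0.0424171847 ≈ 1572.48.

€1,572.48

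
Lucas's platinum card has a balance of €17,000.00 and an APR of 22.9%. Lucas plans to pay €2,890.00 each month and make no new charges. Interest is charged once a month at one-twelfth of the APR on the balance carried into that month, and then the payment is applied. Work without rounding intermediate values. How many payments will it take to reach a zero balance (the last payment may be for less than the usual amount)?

Monthly rate r = 22.9%/12 = 1.90833% = 0.0190833.
Recurrence: B ← B·(1+r) − €2,890.00.
Month 1: interest €324.42; balance after payment €14,434.42.
Month 2: interest €275.46; balance after payment €11,819.87.
Closed form: n = −ln(1 − rB₀/P)/ln(1+r) = −ln(0.88775)/ln(1.01908) ≈ 6.299, so the balance reaches zero during payment 7.

7 months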